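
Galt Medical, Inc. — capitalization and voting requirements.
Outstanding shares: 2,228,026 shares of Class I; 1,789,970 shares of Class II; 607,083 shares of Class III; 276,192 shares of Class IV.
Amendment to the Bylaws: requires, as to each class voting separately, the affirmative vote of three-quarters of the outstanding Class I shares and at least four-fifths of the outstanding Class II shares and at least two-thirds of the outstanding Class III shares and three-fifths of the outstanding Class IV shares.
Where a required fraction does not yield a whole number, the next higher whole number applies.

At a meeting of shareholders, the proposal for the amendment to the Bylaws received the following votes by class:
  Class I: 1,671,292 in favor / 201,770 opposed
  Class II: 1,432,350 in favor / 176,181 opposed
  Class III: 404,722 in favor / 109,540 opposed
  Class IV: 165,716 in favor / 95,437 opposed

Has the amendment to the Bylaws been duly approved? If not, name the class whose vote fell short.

Class I: 3/4 of 2228026 = 1671019.50, rounded up to 1671020; 1,671,020 required, 1,671,292 in favor — approved.
Class II: 4/5 of 1789970 = 1431976; 1,431,976 required, 1,432,350 in favor — approved.
Class III: 2/3 of 607083 = 404722; 404,722 required, 404,722 in favor — approved.
Class IV: 3/5 of 276192 = 165715.20, rounded up to 165716; 165,716 required, 165,716 in favor — approved.

Approved — every class gave the required vote.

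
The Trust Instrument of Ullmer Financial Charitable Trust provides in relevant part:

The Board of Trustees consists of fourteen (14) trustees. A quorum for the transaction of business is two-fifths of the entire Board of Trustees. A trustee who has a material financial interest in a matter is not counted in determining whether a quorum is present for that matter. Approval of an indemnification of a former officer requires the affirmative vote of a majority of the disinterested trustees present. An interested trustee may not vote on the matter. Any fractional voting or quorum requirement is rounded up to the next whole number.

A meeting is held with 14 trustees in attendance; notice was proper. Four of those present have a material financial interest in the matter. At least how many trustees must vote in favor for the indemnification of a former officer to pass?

The indemnification of a former officer requires a majority of the disinterested trustees present (14 − 4 = 10).
A majority of 10 is 6.

6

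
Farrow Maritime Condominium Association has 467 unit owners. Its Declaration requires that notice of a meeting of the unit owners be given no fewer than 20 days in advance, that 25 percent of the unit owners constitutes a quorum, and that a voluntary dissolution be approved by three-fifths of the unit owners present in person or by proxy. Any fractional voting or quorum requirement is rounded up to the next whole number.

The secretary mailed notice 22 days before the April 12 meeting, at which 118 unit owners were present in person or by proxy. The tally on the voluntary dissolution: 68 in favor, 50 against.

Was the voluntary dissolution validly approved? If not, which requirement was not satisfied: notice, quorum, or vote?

Notice: 22 days given; 20 required. Satisfied.
Quorum: 25% of 467 = 116.75, rounded up to 117; 118 present. Satisfied.
Vote: requires three-fifths of those present (118); 3/5 of 118 = 70.80, rounded up to 71, so 71 needed; 68 in favor. Not satisfied.

Invalid — vote requirement not satisfied.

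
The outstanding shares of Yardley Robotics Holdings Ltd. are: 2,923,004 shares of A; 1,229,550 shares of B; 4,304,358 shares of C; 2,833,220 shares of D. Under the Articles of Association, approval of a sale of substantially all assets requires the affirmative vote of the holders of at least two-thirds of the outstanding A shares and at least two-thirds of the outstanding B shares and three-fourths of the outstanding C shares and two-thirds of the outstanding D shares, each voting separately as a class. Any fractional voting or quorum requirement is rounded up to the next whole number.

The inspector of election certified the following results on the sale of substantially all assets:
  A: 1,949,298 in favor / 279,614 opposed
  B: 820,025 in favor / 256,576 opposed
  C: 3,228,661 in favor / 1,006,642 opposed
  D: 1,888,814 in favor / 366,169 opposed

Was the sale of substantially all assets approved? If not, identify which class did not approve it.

A: 2/3 of 2923004 = 1948669.33, rounded up to 1948670; 1,948,670 required, 1,949,298 in favor — approved.
B: 2/3 of 1229550 = 819700; 819,700 required, 820,025 in favor — approved.
C: 3/4 of 4304358 = 3228268.50, rounded up to 3228269; 3,228,269 required, 3,228,661 in favor — approved.
D: 2/3 of 2833220 = 1888813.33, rounded up to 1888814; 1,888,814 required, 1,888,814 in favor — approved.

Approved — every class gave the required vote.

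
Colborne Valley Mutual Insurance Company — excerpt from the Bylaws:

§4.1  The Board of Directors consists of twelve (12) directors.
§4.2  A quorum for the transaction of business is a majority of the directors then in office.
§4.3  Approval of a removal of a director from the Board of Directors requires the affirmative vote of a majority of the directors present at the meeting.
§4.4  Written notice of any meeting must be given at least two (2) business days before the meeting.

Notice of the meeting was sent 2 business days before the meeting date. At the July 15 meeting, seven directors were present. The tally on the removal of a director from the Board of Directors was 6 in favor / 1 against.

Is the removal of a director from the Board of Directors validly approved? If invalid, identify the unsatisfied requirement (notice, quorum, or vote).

Valid — all requirements satisfied.

Notice: 2 business days given; 2 required (2 ≥ 2). Satisfied.
Quorum: 7 present; quorum is 7. Satisfied.
Vote: the removal of a director from the Board of Directors requires a majority of the directors present (7). A majority of 7 is 4, so 4 affirmative votes are needed; 6 voted in favor. Satisfied.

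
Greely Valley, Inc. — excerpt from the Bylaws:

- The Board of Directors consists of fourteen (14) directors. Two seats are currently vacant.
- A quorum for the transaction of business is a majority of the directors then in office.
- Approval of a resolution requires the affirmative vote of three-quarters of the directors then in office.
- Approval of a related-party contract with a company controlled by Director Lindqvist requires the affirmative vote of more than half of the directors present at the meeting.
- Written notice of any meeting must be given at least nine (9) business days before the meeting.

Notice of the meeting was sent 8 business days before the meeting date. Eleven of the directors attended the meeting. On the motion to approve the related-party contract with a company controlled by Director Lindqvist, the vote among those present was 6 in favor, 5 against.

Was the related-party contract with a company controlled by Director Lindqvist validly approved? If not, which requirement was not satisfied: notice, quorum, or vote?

Notice: 8 business days given; 9 required (8 < 9). Not satisfied.
Quorum: 11 present; quorum is 7. Satisfied.
Vote: the related-party contract with a company controlled by Director Lindqvist requires a majority of the directors present (11). A majority of 11 is 6, so 6 affirmative votes are needed; 6 voted in favor. Satisfied.

Invalid — notice requirement not satisfied.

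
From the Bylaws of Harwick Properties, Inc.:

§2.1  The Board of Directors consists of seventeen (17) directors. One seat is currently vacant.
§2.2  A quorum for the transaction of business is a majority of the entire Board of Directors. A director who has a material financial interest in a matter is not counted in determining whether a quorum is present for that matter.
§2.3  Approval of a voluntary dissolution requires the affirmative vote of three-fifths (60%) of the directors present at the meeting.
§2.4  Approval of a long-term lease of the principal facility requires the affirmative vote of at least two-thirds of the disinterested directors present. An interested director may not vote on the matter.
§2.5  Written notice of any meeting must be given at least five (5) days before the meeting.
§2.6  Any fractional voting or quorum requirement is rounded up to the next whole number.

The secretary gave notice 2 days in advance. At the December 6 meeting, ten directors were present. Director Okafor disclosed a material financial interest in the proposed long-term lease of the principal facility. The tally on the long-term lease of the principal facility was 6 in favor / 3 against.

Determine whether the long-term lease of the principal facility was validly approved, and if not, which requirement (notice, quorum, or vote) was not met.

Invalid — notice requirement not satisfied.

Notice: 2 days given; 5 required (2 < 5). Not satisfied.
Quorum: 10 present, but the 1 interested director does not count, leaving 9. Quorum is 9. Satisfied.
Vote: the long-term lease of the principal facility requires two-thirds of the disinterested directors present (10 − 1 = 9). 2/3 of 9 = 6, so 6 affirmative votes are needed; 6 voted in favor. Satisfied.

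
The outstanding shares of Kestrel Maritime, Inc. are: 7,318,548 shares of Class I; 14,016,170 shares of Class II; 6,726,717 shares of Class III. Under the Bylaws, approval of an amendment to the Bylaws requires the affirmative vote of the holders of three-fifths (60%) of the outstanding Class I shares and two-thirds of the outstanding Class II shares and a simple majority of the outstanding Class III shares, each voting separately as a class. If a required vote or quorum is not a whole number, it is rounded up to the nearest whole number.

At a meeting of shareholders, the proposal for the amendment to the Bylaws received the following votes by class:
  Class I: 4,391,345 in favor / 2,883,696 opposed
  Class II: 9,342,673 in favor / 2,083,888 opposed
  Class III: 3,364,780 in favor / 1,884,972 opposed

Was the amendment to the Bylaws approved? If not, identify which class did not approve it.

Class I: 3/5 of 7318548 = 4391128.80, rounded up to 4391129; 4,391,129 required, 4,391,345 in favor — approved.
Class II: 2/3 of 14016170 = 9344113.33, rounded up to 9344114; 9,344,114 required, 9,342,673 in favor — not approved.
Class III: a majority of 6726717 is 3363359; 3,363,359 required, 3,364,780 in favor — approved.

Not approved — the Class II shares did not give the required vote.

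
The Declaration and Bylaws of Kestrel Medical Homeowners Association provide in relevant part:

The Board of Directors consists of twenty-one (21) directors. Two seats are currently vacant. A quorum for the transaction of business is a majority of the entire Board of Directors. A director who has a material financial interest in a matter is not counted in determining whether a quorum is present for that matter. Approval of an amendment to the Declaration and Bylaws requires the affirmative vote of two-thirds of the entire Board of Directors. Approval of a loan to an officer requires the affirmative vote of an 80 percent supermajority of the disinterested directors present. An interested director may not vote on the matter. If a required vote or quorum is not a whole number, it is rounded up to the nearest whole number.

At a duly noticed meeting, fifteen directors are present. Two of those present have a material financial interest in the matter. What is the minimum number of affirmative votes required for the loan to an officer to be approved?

The loan to an officer requires four-fifths of the disinterested directors present (15 − 2 = 13).
4/5 of 13 = 10.40, rounded up to 11.

11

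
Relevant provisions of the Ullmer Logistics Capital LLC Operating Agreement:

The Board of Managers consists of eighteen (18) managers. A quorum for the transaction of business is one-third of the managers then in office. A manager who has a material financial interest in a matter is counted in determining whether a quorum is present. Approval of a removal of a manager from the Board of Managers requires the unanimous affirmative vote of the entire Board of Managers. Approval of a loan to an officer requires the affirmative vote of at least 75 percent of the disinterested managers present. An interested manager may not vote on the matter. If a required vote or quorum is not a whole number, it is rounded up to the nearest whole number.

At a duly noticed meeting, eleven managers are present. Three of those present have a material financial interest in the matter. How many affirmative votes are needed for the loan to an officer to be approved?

6

The loan to an officer requires three-fourths of the disinterested managers present (11 − 3 = 8).
3/4 of 8 = 6.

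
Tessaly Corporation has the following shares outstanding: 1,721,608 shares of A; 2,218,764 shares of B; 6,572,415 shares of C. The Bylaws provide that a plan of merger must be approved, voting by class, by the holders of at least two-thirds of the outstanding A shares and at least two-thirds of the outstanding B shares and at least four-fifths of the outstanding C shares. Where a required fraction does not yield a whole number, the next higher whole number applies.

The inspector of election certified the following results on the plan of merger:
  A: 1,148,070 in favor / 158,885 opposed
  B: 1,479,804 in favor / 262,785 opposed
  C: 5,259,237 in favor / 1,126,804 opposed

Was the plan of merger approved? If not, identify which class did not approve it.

Approved — every class gave the required vote.

A: 2/3 of 1721608 = 1147738.67, rounded up to 1147739; 1,147,739 required, 1,148,070 in favor — approved.
B: 2/3 of 2218764 = 1479176; 1,479,176 required, 1,479,804 in favor — approved.
C: 4/5 of 6572415 = 5257932; 5,257,932 required, 5,259,237 in favor — approved.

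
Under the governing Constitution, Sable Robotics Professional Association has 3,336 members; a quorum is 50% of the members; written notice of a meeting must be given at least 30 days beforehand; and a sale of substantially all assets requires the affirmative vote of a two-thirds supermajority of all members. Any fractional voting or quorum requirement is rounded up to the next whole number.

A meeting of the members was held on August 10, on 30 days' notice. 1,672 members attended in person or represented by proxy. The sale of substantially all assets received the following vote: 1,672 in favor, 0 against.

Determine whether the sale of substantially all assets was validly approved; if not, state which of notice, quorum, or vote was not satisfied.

Invalid — vote requirement not satisfied.

Notice: 30 days given; 30 required. Satisfied.
Quorum: 50% of 3,336 = 1,668; 1,672 present. Satisfied.
Vote: requires two-thirds of all members (3,336); 2/3 of 3336 = 2224, so 2,224 needed; 1,672 in favor. Not satisfied.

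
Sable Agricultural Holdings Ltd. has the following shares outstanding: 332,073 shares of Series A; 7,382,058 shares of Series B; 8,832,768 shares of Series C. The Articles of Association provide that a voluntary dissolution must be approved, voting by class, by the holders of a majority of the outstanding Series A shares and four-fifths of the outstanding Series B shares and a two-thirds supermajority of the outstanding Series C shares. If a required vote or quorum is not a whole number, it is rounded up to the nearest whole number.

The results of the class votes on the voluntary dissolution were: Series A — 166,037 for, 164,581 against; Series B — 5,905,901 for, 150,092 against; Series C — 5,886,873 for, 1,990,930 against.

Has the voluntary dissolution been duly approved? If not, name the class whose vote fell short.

Not approved — the Series C shares did not give the required vote.

Series A: a majority of 332073 is 166037; 166,037 required, 166,037 in favor — approved.
Series B: 4/5 of 7382058 = 5905646.40, rounded up to 5905647; 5,905,647 required, 5,905,901 in favor — approved.
Series C: 2/3 of 8832768 = 5888512; 5,888,512 required, 5,886,873 in favor — not approved.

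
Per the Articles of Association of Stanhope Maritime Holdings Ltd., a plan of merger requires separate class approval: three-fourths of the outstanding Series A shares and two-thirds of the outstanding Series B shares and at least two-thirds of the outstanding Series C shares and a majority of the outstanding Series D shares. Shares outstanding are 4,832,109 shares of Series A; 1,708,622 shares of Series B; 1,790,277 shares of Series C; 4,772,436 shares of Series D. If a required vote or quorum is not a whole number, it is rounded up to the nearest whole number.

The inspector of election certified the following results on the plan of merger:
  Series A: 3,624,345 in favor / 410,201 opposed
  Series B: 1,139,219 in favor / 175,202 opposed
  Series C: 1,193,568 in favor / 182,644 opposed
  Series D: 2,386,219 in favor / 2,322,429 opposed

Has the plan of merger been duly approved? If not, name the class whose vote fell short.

Approved — every class gave the required vote.

Series A: 3/4 of 4832109 = 3624081.75, rounded up to 3624082; 3,624,082 required, 3,624,345 in favor — approved.
Series B: 2/3 of 1708622 = 1139081.33, rounded up to 1139082; 1,139,082 required, 1,139,219 in favor — approved.
Series C: 2/3 of 1790277 = 1193518; 1,193,518 required, 1,193,568 in favor — approved.
Series D: a majority of 4772436 is 2386219; 2,386,219 required, 2,386,219 in favor — approved.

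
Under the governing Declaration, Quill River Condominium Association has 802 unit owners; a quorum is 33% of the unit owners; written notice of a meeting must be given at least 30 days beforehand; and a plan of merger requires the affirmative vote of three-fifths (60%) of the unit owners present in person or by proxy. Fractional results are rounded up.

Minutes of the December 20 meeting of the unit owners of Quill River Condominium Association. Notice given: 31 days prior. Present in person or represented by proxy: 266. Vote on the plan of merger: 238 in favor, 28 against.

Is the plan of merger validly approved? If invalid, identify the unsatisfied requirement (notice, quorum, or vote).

Valid — all requirements satisfied.

Notice: 31 days given; 30 required. Satisfied.
Quorum: 33% of 802 = 264.66, rounded up to 265; 266 present. Satisfied.
Vote: requires three-fifths of those present (266); 3/5 of 266 = 159.60, rounded up to 160, so 160 needed; 238 in favor. Satisfied.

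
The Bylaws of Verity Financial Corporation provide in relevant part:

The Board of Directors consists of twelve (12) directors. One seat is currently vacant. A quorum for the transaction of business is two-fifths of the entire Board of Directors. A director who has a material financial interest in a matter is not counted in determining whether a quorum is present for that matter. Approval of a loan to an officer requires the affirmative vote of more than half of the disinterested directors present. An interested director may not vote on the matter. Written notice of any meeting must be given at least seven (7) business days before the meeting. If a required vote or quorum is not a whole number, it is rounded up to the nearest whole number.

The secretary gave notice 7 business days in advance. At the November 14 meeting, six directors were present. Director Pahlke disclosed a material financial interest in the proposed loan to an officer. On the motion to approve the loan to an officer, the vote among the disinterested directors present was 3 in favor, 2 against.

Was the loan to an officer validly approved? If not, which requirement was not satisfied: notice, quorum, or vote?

Notice: 7 business days given; 7 required (7 ≥ 7). Satisfied.
Quorum: 6 present, but the 1 interested director does not count, leaving 5. Quorum is 5. Satisfied.
Vote: the loan to an officer requires a majority of the disinterested directors present (6 − 1 = 5). A majority of 5 is 3, so 3 affirmative votes are needed; 3 voted in favor. Satisfied.

Valid — all requirements satisfied.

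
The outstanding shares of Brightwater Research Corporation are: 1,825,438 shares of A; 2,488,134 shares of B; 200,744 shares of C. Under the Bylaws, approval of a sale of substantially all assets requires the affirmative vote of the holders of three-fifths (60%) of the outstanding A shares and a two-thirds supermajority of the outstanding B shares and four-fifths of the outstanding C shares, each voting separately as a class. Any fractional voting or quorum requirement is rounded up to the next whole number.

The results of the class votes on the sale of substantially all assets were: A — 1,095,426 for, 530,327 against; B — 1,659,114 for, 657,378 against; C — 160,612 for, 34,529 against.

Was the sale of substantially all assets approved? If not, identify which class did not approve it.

Approved — every class gave the required vote.

A: 3/5 of 1825438 = 1095262.80, rounded up to 1095263; 1,095,263 required, 1,095,426 in favor — approved.
B: 2/3 of 2488134 = 1658756; 1,658,756 required, 1,659,114 in favor — approved.
C: 4/5 of 200744 = 160595.20, rounded up to 160596; 160,596 required, 160,612 in favor — approved.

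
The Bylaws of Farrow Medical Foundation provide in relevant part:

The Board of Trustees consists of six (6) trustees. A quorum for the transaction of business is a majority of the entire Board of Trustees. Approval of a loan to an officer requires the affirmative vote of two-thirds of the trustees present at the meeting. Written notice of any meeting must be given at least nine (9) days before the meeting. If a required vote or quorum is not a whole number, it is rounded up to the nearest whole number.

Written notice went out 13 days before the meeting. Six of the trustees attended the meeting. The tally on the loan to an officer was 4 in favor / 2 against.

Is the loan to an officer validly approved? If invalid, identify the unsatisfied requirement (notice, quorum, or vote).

Valid — all requirements satisfied.

Notice: 13 days given; 9 required (13 ≥ 9). Satisfied.
Quorum: 6 present; quorum is 4. Satisfied.
Vote: the loan to an officer requires two-thirds of the trustees present (6). 2/3 of 6 = 4, so 4 affirmative votes are needed; 4 voted in favor. Satisfied.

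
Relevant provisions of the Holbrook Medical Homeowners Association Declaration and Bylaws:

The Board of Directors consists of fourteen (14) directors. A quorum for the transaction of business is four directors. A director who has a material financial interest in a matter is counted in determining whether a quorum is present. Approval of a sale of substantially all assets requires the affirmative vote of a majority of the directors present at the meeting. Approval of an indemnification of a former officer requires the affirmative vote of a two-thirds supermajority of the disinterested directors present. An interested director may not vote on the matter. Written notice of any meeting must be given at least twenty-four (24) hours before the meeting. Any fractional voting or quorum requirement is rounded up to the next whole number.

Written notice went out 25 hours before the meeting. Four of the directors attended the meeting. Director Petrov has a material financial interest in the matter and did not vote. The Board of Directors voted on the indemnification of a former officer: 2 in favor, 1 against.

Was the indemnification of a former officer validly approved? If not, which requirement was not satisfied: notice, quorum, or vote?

Valid — all requirements satisfied.

Notice: 25 hours given; 24 required (25 ≥ 24). Satisfied.
Quorum: 4 present (interested directors count toward quorum); quorum is 4. Satisfied.
Vote: the indemnification of a former officer requires two-thirds of the disinterested directors present (4 − 1 = 3). 2/3 of 3 = 2, so 2 affirmative votes are needed; 2 voted in favor. Satisfied.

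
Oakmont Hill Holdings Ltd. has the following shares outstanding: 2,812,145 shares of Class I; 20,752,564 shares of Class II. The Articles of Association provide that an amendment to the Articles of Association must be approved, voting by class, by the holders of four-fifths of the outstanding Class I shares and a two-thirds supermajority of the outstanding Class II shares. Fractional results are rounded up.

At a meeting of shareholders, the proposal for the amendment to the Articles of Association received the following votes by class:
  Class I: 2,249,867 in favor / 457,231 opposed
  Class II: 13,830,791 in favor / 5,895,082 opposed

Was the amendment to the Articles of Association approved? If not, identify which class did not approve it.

Not approved — the Class II shares did not give the required vote.

Class I: 4/5 of 2812145 = 2249716; 2,249,716 required, 2,249,867 in favor — approved.
Class II: 2/3 of 20752564 = 13835042.67, rounded up to 13835043; 13,835,043 required, 13,830,791 in favor — not approved.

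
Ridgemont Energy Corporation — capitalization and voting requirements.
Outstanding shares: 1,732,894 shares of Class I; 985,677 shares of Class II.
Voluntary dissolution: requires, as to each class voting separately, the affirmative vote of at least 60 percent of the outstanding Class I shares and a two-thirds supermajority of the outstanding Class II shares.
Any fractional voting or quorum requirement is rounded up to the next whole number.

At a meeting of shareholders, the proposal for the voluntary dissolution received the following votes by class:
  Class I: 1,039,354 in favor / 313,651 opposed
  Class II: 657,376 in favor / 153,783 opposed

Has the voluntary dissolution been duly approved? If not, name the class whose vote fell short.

Not approved — the Class I shares did not give the required vote.

Class I: 3/5 of 1732894 = 1039736.40, rounded up to 1039737; 1,039,737 required, 1,039,354 in favor — not approved.
Class II: 2/3 of 985677 = 657118; 657,118 required, 657,376 in favor — approved.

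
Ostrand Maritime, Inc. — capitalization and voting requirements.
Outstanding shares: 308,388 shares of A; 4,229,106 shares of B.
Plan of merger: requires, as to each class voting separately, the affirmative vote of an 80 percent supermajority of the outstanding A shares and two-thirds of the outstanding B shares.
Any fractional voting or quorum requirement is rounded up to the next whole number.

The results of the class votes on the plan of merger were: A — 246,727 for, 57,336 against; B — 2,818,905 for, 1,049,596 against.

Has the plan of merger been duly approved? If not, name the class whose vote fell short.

Not approved — the B shares did not give the required vote.

A: 4/5 of 308388 = 246710.40, rounded up to 246711; 246,711 required, 246,727 in favor — approved.
B: 2/3 of 4229106 = 2819404; 2,819,404 required, 2,818,905 in favor — not approved.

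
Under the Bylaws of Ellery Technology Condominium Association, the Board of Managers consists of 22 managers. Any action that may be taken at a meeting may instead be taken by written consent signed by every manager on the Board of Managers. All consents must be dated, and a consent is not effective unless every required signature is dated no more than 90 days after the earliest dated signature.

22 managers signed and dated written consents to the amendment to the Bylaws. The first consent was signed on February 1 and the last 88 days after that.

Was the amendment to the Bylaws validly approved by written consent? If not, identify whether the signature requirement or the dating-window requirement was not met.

Effective — both the signature and dating-window requirements are satisfied.

Signatures required: all of 22 — unanimous means all 22, so 22 needed; 22 signed. Sufficient.
Dating window: the latest signature is 88 days after the earliest; the limit is 90 days. Within the window.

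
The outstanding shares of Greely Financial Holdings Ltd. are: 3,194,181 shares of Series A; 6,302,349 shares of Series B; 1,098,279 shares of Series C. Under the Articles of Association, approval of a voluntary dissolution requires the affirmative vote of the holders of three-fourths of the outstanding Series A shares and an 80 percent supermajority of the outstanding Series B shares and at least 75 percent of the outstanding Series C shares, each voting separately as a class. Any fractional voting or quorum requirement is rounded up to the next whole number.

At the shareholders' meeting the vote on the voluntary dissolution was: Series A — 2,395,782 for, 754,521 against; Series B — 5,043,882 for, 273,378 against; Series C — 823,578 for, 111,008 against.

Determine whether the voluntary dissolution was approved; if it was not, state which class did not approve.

Series A: 3/4 of 3194181 = 2395635.75, rounded up to 2395636; 2,395,636 required, 2,395,782 in favor — approved.
Series B: 4/5 of 6302349 = 5041879.20, rounded up to 5041880; 5,041,880 required, 5,043,882 in favor — approved.
Series C: 3/4 of 1098279 = 823709.25, rounded up to 823710; 823,710 required, 823,578 in favor — not approved.

Not approved — the Series C shares did not give the required vote.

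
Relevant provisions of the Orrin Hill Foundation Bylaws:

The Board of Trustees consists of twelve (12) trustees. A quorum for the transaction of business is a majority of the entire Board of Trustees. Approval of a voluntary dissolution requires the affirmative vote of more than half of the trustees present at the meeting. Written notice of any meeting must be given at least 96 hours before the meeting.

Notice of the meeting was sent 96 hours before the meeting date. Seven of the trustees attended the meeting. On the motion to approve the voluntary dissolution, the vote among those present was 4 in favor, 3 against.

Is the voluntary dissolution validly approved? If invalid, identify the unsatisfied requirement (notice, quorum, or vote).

Notice: 96 hours given; 96 required (96 ≥ 96). Satisfied.
Quorum: 7 present; quorum is 7. Satisfied.
Vote: the voluntary dissolution requires a majority of the trustees present (7). A majority of 7 is 4, so 4 affirmative votes are needed; 4 voted in favor. Satisfied.

Valid — all requirements satisfied.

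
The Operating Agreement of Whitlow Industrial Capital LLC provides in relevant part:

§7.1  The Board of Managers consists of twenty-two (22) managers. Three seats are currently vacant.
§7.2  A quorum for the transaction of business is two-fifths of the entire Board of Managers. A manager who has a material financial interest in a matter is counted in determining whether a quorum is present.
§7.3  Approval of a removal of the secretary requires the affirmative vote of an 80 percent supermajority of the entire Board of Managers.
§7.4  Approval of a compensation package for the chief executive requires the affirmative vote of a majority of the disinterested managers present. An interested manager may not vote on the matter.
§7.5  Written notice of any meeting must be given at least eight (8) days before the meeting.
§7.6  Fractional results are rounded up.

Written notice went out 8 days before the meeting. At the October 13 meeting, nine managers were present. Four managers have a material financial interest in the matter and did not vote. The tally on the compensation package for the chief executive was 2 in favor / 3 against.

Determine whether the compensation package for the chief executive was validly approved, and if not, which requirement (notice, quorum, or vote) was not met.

Invalid — vote requirement not satisfied.

Notice: 8 days given; 8 required (8 ≥ 8). Satisfied.
Quorum: 9 present (interested managers count toward quorum); quorum is 9. Satisfied.
Vote: the compensation package for the chief executive requires a majority of the disinterested managers present (9 − 4 = 5). A majority of 5 is 3, so 3 affirmative votes are needed; 2 voted in favor. Not satisfied.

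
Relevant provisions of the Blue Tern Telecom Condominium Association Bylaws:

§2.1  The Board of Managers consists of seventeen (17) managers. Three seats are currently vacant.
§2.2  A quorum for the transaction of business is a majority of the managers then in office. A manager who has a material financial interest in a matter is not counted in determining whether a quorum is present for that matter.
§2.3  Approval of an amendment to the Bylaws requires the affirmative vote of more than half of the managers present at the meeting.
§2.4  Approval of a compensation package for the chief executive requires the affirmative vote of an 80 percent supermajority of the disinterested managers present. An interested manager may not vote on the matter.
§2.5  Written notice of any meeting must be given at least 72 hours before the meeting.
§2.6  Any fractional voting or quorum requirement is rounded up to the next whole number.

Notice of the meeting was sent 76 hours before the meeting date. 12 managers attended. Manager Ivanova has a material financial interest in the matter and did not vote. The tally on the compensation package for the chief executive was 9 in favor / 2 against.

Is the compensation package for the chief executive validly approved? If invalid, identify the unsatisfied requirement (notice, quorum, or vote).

Notice: 76 hours given; 72 required (76 ≥ 72). Satisfied.
Quorum: 12 present, but the 1 interested manager does not count, leaving 11. Quorum is 8. Satisfied.
Vote: the compensation package for the chief executive requires four-fifths of the disinterested managers present (12 − 1 = 11). 4/5 of 11 = 8.80, rounded up to 9, so 9 affirmative votes are needed; 9 voted in favor. Satisfied.

Valid — all requirements satisfied.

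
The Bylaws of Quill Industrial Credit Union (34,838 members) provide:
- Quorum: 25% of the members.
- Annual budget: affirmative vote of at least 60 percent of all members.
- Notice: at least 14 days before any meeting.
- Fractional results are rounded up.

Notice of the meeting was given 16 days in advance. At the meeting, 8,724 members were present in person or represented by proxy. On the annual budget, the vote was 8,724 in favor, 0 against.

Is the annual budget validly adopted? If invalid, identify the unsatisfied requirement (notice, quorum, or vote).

Notice: 16 days given; 14 required. Satisfied.
Quorum: 25% of 34,838 = 8,709.50, rounded up to 8,710; 8,724 present. Satisfied.
Vote: requires three-fifths of all members (34,838); 3/5 of 34838 = 20902.80, rounded up to 20903, so 20,903 needed; 8,724 in favor. Not satisfied.

Invalid — vote requirement not satisfied.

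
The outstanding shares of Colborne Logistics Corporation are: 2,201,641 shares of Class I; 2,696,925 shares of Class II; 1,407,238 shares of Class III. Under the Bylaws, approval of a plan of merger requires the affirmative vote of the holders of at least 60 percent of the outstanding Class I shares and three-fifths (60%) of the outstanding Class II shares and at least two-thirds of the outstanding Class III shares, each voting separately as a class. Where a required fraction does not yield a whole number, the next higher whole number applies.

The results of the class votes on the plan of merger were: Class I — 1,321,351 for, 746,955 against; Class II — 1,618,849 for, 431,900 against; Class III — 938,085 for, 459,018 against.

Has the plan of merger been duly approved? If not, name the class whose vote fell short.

Not approved — the Class III shares did not give the required vote.

Class I: 3/5 of 2201641 = 1320984.60, rounded up to 1320985; 1,320,985 required, 1,321,351 in favor — approved.
Class II: 3/5 of 2696925 = 1618155; 1,618,155 required, 1,618,849 in favor — approved.
Class III: 2/3 of 1407238 = 938158.67, rounded up to 938159; 938,159 required, 938,085 in favor — not approved.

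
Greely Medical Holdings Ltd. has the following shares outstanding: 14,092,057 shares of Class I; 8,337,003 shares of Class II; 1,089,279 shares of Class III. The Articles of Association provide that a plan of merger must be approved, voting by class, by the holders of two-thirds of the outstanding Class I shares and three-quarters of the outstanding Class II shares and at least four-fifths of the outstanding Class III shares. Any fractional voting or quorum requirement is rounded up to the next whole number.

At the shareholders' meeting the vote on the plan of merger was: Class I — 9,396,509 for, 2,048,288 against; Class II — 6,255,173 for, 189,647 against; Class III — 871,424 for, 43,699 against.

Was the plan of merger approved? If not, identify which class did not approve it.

Approved — every class gave the required vote.

Class I: 2/3 of 14092057 = 9394704.67, rounded up to 9394705; 9,394,705 required, 9,396,509 in favor — approved.
Class II: 3/4 of 8337003 = 6252752.25, rounded up to 6252753; 6,252,753 required, 6,255,173 in favor — approved.
Class III: 4/5 of 1089279 = 871423.20, rounded up to 871424; 871,424 required, 871,424 in favor — approved.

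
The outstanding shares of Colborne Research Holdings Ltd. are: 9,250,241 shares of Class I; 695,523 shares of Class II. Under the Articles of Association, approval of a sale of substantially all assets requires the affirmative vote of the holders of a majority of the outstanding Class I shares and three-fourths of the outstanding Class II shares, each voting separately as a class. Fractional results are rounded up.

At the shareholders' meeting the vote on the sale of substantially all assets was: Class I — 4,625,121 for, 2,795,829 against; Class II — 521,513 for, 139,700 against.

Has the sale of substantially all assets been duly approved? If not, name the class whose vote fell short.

Class I: a majority of 9250241 is 4625121; 4,625,121 required, 4,625,121 in favor — approved.
Class II: 3/4 of 695523 = 521642.25, rounded up to 521643; 521,643 required, 521,513 in favor — not approved.

Not approved — the Class II shares did not give the required vote.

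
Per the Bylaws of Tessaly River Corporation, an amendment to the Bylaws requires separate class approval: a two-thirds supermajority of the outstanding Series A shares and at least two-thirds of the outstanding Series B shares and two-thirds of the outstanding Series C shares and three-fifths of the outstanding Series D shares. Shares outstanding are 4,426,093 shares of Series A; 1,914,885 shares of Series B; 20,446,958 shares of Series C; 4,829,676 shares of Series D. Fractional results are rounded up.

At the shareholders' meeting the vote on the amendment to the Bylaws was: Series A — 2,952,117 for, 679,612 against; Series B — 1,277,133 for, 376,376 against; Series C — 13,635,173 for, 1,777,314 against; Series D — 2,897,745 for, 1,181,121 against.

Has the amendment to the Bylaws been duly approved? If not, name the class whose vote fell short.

Not approved — the Series D shares did not give the required vote.

Series A: 2/3 of 4426093 = 2950728.67, rounded up to 2950729; 2,950,729 required, 2,952,117 in favor — approved.
Series B: 2/3 of 1914885 = 1276590; 1,276,590 required, 1,277,133 in favor — approved.
Series C: 2/3 of 20446958 = 13631305.33, rounded up to 13631306; 13,631,306 required, 13,635,173 in favor — approved.
Series D: 3/5 of 4829676 = 2897805.60, rounded up to 2897806; 2,897,806 required, 2,897,745 in favor — not approved.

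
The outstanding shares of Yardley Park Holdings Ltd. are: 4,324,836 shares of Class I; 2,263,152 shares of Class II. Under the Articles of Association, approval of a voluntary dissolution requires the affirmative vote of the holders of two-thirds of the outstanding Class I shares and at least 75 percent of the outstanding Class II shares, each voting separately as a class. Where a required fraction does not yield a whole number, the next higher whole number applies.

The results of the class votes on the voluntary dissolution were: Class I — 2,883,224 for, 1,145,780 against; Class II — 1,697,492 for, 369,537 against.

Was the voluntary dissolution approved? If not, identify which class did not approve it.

Approved — every class gave the required vote.

Class I: 2/3 of 4324836 = 2883224; 2,883,224 required, 2,883,224 in favor — approved.
Class II: 3/4 of 2263152 = 1697364; 1,697,364 required, 1,697,492 in favor — approved.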